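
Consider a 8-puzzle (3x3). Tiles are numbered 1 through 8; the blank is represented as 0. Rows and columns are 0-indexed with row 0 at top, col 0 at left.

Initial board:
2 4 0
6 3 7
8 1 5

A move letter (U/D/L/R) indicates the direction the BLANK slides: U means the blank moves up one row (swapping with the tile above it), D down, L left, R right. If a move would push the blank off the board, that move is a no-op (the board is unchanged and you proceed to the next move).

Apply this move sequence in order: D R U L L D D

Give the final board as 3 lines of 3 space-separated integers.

Answer: 6 2 4
8 3 7
0 1 5

Derivation:
After move 1 (D):
2 4 7
6 3 0
8 1 5

After move 2 (R):
2 4 7
6 3 0
8 1 5

After move 3 (U):
2 4 0
6 3 7
8 1 5

After move 4 (L):
2 0 4
6 3 7
8 1 5

After move 5 (L):
0 2 4
6 3 7
8 1 5

After move 6 (D):
6 2 4
0 3 7
8 1 5

After move 7 (D):
6 2 4
8 3 7
0 1 5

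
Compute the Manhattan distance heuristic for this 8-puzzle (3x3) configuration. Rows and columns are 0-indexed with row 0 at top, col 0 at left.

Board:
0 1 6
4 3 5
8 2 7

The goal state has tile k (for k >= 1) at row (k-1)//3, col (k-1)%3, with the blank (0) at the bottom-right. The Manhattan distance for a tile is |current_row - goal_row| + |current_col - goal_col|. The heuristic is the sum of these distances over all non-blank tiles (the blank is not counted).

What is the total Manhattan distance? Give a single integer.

Answer: 10

Derivation:
Tile 1: at (0,1), goal (0,0), distance |0-0|+|1-0| = 1
Tile 6: at (0,2), goal (1,2), distance |0-1|+|2-2| = 1
Tile 4: at (1,0), goal (1,0), distance |1-1|+|0-0| = 0
Tile 3: at (1,1), goal (0,2), distance |1-0|+|1-2| = 2
Tile 5: at (1,2), goal (1,1), distance |1-1|+|2-1| = 1
Tile 8: at (2,0), goal (2,1), distance |2-2|+|0-1| = 1
Tile 2: at (2,1), goal (0,1), distance |2-0|+|1-1| = 2
Tile 7: at (2,2), goal (2,0), distance |2-2|+|2-0| = 2
Sum: 1 + 1 + 0 + 2 + 1 + 1 + 2 + 2 = 10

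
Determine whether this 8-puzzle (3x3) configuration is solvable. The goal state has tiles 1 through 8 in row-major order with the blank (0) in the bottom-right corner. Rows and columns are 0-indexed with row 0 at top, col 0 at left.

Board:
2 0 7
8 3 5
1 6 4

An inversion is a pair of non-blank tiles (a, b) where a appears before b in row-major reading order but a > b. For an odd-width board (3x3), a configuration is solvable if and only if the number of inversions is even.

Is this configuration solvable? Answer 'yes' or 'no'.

Inversions (pairs i<j in row-major order where tile[i] > tile[j] > 0): 15
15 is odd, so the puzzle is not solvable.

Answer: no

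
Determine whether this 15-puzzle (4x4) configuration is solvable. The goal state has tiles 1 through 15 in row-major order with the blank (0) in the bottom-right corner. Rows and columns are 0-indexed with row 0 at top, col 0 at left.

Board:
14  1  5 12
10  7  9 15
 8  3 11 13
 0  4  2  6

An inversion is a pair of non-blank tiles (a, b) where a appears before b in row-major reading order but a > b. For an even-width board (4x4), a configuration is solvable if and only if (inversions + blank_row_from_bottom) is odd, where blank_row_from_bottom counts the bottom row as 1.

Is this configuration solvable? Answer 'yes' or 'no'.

Inversions: 60
Blank is in row 3 (0-indexed from top), which is row 1 counting from the bottom (bottom = 1).
60 + 1 = 61, which is odd, so the puzzle is solvable.

Answer: yes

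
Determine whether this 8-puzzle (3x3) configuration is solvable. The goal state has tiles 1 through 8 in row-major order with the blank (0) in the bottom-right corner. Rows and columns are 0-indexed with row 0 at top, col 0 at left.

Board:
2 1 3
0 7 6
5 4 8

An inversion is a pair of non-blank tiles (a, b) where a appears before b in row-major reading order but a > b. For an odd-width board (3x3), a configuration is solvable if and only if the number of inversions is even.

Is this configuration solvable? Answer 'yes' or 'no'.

Inversions (pairs i<j in row-major order where tile[i] > tile[j] > 0): 7
7 is odd, so the puzzle is not solvable.

Answer: no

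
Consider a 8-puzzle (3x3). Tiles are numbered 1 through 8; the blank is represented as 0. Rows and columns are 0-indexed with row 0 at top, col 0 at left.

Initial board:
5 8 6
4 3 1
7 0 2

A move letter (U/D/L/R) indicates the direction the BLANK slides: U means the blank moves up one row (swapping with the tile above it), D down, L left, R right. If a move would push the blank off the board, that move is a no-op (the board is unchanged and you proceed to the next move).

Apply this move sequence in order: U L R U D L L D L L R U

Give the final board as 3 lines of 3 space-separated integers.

Answer: 5 8 6
7 0 1
3 4 2

Derivation:
After move 1 (U):
5 8 6
4 0 1
7 3 2

After move 2 (L):
5 8 6
0 4 1
7 3 2

After move 3 (R):
5 8 6
4 0 1
7 3 2

After move 4 (U):
5 0 6
4 8 1
7 3 2

After move 5 (D):
5 8 6
4 0 1
7 3 2

After move 6 (L):
5 8 6
0 4 1
7 3 2

After move 7 (L):
5 8 6
0 4 1
7 3 2

After move 8 (D):
5 8 6
7 4 1
0 3 2

After move 9 (L):
5 8 6
7 4 1
0 3 2

After move 10 (L):
5 8 6
7 4 1
0 3 2

After move 11 (R):
5 8 6
7 4 1
3 0 2

After move 12 (U):
5 8 6
7 0 1
3 4 2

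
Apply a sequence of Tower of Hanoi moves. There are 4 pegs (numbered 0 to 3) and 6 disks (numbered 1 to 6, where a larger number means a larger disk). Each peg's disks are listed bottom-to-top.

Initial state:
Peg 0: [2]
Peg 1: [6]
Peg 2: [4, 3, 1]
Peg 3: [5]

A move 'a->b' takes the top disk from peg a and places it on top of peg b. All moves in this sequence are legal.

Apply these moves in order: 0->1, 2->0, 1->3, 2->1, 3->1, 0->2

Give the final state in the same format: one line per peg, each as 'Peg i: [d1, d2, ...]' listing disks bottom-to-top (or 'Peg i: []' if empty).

Answer: Peg 0: []
Peg 1: [6, 3, 2]
Peg 2: [4, 1]
Peg 3: [5]

Derivation:
After move 1 (0->1):
Peg 0: []
Peg 1: [6, 2]
Peg 2: [4, 3, 1]
Peg 3: [5]

After move 2 (2->0):
Peg 0: [1]
Peg 1: [6, 2]
Peg 2: [4, 3]
Peg 3: [5]

After move 3 (1->3):
Peg 0: [1]
Peg 1: [6]
Peg 2: [4, 3]
Peg 3: [5, 2]

After move 4 (2->1):
Peg 0: [1]
Peg 1: [6, 3]
Peg 2: [4]
Peg 3: [5, 2]

After move 5 (3->1):
Peg 0: [1]
Peg 1: [6, 3, 2]
Peg 2: [4]
Peg 3: [5]

After move 6 (0->2):
Peg 0: []
Peg 1: [6, 3, 2]
Peg 2: [4, 1]
Peg 3: [5]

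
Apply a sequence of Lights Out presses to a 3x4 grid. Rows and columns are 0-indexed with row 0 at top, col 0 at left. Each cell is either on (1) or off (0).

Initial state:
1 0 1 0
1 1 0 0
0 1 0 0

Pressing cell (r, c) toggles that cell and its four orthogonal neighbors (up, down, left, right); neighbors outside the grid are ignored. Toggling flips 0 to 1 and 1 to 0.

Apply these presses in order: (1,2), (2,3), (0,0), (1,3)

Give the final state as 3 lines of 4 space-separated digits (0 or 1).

Answer: 0 1 0 1
0 0 0 1
0 1 0 0

Derivation:
After press 1 at (1,2):
1 0 0 0
1 0 1 1
0 1 1 0

After press 2 at (2,3):
1 0 0 0
1 0 1 0
0 1 0 1

After press 3 at (0,0):
0 1 0 0
0 0 1 0
0 1 0 1

After press 4 at (1,3):
0 1 0 1
0 0 0 1
0 1 0 0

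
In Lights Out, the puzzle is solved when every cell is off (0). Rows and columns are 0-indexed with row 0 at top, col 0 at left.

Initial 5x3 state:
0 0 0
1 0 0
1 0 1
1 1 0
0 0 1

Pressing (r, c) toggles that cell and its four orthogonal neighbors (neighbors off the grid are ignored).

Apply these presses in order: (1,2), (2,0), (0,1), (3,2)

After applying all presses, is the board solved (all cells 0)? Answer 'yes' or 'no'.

Answer: no

Derivation:
After press 1 at (1,2):
0 0 1
1 1 1
1 0 0
1 1 0
0 0 1

After press 2 at (2,0):
0 0 1
0 1 1
0 1 0
0 1 0
0 0 1

After press 3 at (0,1):
1 1 0
0 0 1
0 1 0
0 1 0
0 0 1

After press 4 at (3,2):
1 1 0
0 0 1
0 1 1
0 0 1
0 0 0

Lights still on: 6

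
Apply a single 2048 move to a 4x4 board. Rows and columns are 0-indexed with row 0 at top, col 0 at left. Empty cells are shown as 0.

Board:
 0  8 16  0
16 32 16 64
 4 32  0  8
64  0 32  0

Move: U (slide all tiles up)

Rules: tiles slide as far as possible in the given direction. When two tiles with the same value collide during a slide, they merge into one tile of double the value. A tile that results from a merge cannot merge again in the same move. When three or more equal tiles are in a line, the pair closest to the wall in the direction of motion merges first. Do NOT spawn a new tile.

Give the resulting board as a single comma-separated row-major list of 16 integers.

Slide up:
col 0: [0, 16, 4, 64] -> [16, 4, 64, 0]
col 1: [8, 32, 32, 0] -> [8, 64, 0, 0]
col 2: [16, 16, 0, 32] -> [32, 32, 0, 0]
col 3: [0, 64, 8, 0] -> [64, 8, 0, 0]

Answer: 16, 8, 32, 64, 4, 64, 32, 8, 64, 0, 0, 0, 0, 0, 0, 0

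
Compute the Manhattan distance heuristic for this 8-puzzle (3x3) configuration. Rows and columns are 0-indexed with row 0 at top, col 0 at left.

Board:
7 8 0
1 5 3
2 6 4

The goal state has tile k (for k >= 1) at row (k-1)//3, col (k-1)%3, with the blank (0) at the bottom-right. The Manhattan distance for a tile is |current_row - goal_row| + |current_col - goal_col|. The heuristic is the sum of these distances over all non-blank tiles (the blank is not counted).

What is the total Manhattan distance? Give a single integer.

Tile 7: at (0,0), goal (2,0), distance |0-2|+|0-0| = 2
Tile 8: at (0,1), goal (2,1), distance |0-2|+|1-1| = 2
Tile 1: at (1,0), goal (0,0), distance |1-0|+|0-0| = 1
Tile 5: at (1,1), goal (1,1), distance |1-1|+|1-1| = 0
Tile 3: at (1,2), goal (0,2), distance |1-0|+|2-2| = 1
Tile 2: at (2,0), goal (0,1), distance |2-0|+|0-1| = 3
Tile 6: at (2,1), goal (1,2), distance |2-1|+|1-2| = 2
Tile 4: at (2,2), goal (1,0), distance |2-1|+|2-0| = 3
Sum: 2 + 2 + 1 + 0 + 1 + 3 + 2 + 3 = 14

Answer: 14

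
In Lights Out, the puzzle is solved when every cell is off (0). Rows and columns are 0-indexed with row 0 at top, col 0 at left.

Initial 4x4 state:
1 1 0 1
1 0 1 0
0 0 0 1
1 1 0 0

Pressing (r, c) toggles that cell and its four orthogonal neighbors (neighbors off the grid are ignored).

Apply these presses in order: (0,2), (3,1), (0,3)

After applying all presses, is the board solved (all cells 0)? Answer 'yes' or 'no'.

Answer: no

Derivation:
After press 1 at (0,2):
1 0 1 0
1 0 0 0
0 0 0 1
1 1 0 0

After press 2 at (3,1):
1 0 1 0
1 0 0 0
0 1 0 1
0 0 1 0

After press 3 at (0,3):
1 0 0 1
1 0 0 1
0 1 0 1
0 0 1 0

Lights still on: 7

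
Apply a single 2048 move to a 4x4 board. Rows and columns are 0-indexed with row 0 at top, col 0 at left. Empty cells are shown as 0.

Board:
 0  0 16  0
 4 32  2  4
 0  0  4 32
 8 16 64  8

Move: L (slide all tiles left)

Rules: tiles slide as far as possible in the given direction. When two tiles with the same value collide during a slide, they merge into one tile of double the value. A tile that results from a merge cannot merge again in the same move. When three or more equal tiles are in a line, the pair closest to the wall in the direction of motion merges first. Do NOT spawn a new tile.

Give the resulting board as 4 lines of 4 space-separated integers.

Slide left:
row 0: [0, 0, 16, 0] -> [16, 0, 0, 0]
row 1: [4, 32, 2, 4] -> [4, 32, 2, 4]
row 2: [0, 0, 4, 32] -> [4, 32, 0, 0]
row 3: [8, 16, 64, 8] -> [8, 16, 64, 8]

Answer: 16  0  0  0
 4 32  2  4
 4 32  0  0
 8 16 64  8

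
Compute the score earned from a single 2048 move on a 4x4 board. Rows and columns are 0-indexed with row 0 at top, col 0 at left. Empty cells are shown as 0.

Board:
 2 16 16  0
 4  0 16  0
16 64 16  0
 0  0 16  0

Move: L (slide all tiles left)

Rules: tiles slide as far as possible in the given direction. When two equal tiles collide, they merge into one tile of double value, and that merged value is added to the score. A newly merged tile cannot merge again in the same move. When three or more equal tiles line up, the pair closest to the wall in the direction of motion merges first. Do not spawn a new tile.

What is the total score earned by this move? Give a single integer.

Slide left:
row 0: [2, 16, 16, 0] -> [2, 32, 0, 0]  score +32 (running 32)
row 1: [4, 0, 16, 0] -> [4, 16, 0, 0]  score +0 (running 32)
row 2: [16, 64, 16, 0] -> [16, 64, 16, 0]  score +0 (running 32)
row 3: [0, 0, 16, 0] -> [16, 0, 0, 0]  score +0 (running 32)
Board after move:
 2 32  0  0
 4 16  0  0
16 64 16  0
16  0  0  0

Answer: 32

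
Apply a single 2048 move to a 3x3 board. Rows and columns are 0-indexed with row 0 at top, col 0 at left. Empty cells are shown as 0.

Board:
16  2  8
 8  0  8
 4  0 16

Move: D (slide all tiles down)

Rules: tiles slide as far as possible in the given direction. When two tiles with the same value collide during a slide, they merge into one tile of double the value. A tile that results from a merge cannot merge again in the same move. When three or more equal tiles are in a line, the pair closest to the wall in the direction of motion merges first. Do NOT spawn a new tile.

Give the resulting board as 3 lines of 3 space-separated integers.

Answer: 16  0  0
 8  0 16
 4  2 16

Derivation:
Slide down:
col 0: [16, 8, 4] -> [16, 8, 4]
col 1: [2, 0, 0] -> [0, 0, 2]
col 2: [8, 8, 16] -> [0, 16, 16]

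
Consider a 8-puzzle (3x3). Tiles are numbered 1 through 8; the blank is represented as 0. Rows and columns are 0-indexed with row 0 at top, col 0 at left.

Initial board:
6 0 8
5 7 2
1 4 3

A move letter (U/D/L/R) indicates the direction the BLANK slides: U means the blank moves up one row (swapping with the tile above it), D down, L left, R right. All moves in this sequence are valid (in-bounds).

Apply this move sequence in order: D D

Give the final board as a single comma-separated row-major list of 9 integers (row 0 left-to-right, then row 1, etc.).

Answer: 6, 7, 8, 5, 4, 2, 1, 0, 3

Derivation:
After move 1 (D):
6 7 8
5 0 2
1 4 3

After move 2 (D):
6 7 8
5 4 2
1 0 3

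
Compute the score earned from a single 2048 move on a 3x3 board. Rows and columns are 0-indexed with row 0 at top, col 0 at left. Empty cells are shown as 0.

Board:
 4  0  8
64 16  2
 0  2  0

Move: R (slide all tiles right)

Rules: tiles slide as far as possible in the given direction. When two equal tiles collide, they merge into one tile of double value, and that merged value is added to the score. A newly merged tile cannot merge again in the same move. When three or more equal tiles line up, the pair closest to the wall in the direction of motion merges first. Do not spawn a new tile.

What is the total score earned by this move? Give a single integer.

Slide right:
row 0: [4, 0, 8] -> [0, 4, 8]  score +0 (running 0)
row 1: [64, 16, 2] -> [64, 16, 2]  score +0 (running 0)
row 2: [0, 2, 0] -> [0, 0, 2]  score +0 (running 0)
Board after move:
 0  4  8
64 16  2
 0  0  2

Answer: 0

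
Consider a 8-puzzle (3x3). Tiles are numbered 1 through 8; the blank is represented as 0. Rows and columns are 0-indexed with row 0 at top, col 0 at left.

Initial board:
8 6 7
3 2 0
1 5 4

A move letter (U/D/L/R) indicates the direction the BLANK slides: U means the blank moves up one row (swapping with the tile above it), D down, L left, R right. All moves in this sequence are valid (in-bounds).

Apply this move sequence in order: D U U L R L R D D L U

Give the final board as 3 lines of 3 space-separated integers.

After move 1 (D):
8 6 7
3 2 4
1 5 0

After move 2 (U):
8 6 7
3 2 0
1 5 4

After move 3 (U):
8 6 0
3 2 7
1 5 4

After move 4 (L):
8 0 6
3 2 7
1 5 4

After move 5 (R):
8 6 0
3 2 7
1 5 4

After move 6 (L):
8 0 6
3 2 7
1 5 4

After move 7 (R):
8 6 0
3 2 7
1 5 4

After move 8 (D):
8 6 7
3 2 0
1 5 4

After move 9 (D):
8 6 7
3 2 4
1 5 0

After move 10 (L):
8 6 7
3 2 4
1 0 5

After move 11 (U):
8 6 7
3 0 4
1 2 5

Answer: 8 6 7
3 0 4
1 2 5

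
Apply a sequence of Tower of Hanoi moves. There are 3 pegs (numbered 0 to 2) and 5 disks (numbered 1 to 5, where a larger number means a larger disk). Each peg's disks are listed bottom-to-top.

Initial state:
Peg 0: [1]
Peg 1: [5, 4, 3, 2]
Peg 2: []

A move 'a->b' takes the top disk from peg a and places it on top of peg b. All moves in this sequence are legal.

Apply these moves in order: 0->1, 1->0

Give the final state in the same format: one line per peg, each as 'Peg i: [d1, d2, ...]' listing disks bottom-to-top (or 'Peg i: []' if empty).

Answer: Peg 0: [1]
Peg 1: [5, 4, 3, 2]
Peg 2: []

Derivation:
After move 1 (0->1):
Peg 0: []
Peg 1: [5, 4, 3, 2, 1]
Peg 2: []

After move 2 (1->0):
Peg 0: [1]
Peg 1: [5, 4, 3, 2]
Peg 2: []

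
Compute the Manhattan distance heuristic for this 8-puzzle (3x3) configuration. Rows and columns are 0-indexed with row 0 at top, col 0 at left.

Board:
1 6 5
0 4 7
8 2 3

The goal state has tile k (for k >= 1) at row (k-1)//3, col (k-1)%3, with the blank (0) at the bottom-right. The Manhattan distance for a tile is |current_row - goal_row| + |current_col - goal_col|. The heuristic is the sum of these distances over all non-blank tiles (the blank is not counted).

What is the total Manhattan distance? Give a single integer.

Tile 1: (0,0)->(0,0) = 0
Tile 6: (0,1)->(1,2) = 2
Tile 5: (0,2)->(1,1) = 2
Tile 4: (1,1)->(1,0) = 1
Tile 7: (1,2)->(2,0) = 3
Tile 8: (2,0)->(2,1) = 1
Tile 2: (2,1)->(0,1) = 2
Tile 3: (2,2)->(0,2) = 2
Sum: 0 + 2 + 2 + 1 + 3 + 1 + 2 + 2 = 13

Answer: 13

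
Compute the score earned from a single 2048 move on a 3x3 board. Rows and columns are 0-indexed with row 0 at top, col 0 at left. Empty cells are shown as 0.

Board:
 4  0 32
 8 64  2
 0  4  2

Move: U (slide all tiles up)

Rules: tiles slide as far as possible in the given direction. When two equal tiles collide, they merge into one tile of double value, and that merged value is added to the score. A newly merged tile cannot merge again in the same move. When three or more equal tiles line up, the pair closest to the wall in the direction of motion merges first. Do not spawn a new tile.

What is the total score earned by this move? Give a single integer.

Answer: 4

Derivation:
Slide up:
col 0: [4, 8, 0] -> [4, 8, 0]  score +0 (running 0)
col 1: [0, 64, 4] -> [64, 4, 0]  score +0 (running 0)
col 2: [32, 2, 2] -> [32, 4, 0]  score +4 (running 4)
Board after move:
 4 64 32
 8  4  4
 0  0  0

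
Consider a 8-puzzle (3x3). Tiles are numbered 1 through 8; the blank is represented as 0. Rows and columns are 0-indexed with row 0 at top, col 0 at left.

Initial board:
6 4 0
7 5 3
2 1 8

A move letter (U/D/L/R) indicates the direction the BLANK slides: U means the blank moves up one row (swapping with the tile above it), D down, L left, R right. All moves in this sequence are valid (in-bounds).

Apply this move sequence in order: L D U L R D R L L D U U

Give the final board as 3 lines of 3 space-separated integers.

Answer: 0 5 4
6 7 3
2 1 8

Derivation:
After move 1 (L):
6 0 4
7 5 3
2 1 8

After move 2 (D):
6 5 4
7 0 3
2 1 8

After move 3 (U):
6 0 4
7 5 3
2 1 8

After move 4 (L):
0 6 4
7 5 3
2 1 8

After move 5 (R):
6 0 4
7 5 3
2 1 8

After move 6 (D):
6 5 4
7 0 3
2 1 8

After move 7 (R):
6 5 4
7 3 0
2 1 8

After move 8 (L):
6 5 4
7 0 3
2 1 8

After move 9 (L):
6 5 4
0 7 3
2 1 8

After move 10 (D):
6 5 4
2 7 3
0 1 8

After move 11 (U):
6 5 4
0 7 3
2 1 8

After move 12 (U):
0 5 4
6 7 3
2 1 8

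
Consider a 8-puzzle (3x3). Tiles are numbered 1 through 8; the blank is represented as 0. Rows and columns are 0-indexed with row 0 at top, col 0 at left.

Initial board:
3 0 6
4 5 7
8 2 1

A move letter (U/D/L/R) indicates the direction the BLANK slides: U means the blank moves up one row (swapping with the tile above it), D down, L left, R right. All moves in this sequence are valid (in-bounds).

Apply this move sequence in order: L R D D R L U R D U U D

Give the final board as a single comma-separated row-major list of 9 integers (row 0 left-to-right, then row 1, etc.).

After move 1 (L):
0 3 6
4 5 7
8 2 1

After move 2 (R):
3 0 6
4 5 7
8 2 1

After move 3 (D):
3 5 6
4 0 7
8 2 1

After move 4 (D):
3 5 6
4 2 7
8 0 1

After move 5 (R):
3 5 6
4 2 7
8 1 0

After move 6 (L):
3 5 6
4 2 7
8 0 1

After move 7 (U):
3 5 6
4 0 7
8 2 1

After move 8 (R):
3 5 6
4 7 0
8 2 1

After move 9 (D):
3 5 6
4 7 1
8 2 0

After move 10 (U):
3 5 6
4 7 0
8 2 1

After move 11 (U):
3 5 0
4 7 6
8 2 1

After move 12 (D):
3 5 6
4 7 0
8 2 1

Answer: 3, 5, 6, 4, 7, 0, 8, 2, 1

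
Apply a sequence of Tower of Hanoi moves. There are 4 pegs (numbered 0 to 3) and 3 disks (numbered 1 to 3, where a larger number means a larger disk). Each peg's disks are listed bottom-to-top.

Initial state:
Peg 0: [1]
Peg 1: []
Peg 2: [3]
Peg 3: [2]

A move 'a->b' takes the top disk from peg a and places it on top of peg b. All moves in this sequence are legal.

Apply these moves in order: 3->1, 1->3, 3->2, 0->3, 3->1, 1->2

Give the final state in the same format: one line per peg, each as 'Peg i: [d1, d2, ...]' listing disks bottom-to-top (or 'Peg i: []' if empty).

After move 1 (3->1):
Peg 0: [1]
Peg 1: [2]
Peg 2: [3]
Peg 3: []

After move 2 (1->3):
Peg 0: [1]
Peg 1: []
Peg 2: [3]
Peg 3: [2]

After move 3 (3->2):
Peg 0: [1]
Peg 1: []
Peg 2: [3, 2]
Peg 3: []

After move 4 (0->3):
Peg 0: []
Peg 1: []
Peg 2: [3, 2]
Peg 3: [1]

After move 5 (3->1):
Peg 0: []
Peg 1: [1]
Peg 2: [3, 2]
Peg 3: []

After move 6 (1->2):
Peg 0: []
Peg 1: []
Peg 2: [3, 2, 1]
Peg 3: []

Answer: Peg 0: []
Peg 1: []
Peg 2: [3, 2, 1]
Peg 3: []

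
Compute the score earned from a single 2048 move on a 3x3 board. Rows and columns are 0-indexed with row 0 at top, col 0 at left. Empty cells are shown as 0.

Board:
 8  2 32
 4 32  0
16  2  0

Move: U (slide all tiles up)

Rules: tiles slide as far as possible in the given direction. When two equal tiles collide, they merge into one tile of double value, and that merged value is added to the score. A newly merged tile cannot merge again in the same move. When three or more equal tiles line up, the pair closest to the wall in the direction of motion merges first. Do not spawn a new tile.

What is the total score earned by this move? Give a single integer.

Slide up:
col 0: [8, 4, 16] -> [8, 4, 16]  score +0 (running 0)
col 1: [2, 32, 2] -> [2, 32, 2]  score +0 (running 0)
col 2: [32, 0, 0] -> [32, 0, 0]  score +0 (running 0)
Board after move:
 8  2 32
 4 32  0
16  2  0

Answer: 0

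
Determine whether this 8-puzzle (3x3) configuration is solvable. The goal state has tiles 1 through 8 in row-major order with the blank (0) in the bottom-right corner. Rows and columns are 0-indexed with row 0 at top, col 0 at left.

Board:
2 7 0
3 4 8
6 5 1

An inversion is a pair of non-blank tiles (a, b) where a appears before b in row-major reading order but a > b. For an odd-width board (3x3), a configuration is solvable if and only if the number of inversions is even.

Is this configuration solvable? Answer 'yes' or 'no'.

Inversions (pairs i<j in row-major order where tile[i] > tile[j] > 0): 14
14 is even, so the puzzle is solvable.

Answer: yes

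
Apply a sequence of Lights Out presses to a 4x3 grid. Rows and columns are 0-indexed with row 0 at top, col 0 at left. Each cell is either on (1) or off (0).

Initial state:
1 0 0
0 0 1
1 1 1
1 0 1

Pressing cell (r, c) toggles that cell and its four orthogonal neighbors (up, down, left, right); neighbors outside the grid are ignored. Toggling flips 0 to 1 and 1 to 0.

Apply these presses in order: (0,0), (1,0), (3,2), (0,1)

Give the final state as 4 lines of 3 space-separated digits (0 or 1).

Answer: 0 0 1
0 0 1
0 1 0
1 1 0

Derivation:
After press 1 at (0,0):
0 1 0
1 0 1
1 1 1
1 0 1

After press 2 at (1,0):
1 1 0
0 1 1
0 1 1
1 0 1

After press 3 at (3,2):
1 1 0
0 1 1
0 1 0
1 1 0

After press 4 at (0,1):
0 0 1
0 0 1
0 1 0
1 1 0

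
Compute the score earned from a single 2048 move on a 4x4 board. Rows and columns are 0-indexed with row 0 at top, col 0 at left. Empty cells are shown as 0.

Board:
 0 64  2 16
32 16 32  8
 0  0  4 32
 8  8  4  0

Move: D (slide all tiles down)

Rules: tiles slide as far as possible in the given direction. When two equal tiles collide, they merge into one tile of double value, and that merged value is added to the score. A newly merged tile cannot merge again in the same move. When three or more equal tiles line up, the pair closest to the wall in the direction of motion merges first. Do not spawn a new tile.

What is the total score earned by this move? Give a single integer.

Answer: 8

Derivation:
Slide down:
col 0: [0, 32, 0, 8] -> [0, 0, 32, 8]  score +0 (running 0)
col 1: [64, 16, 0, 8] -> [0, 64, 16, 8]  score +0 (running 0)
col 2: [2, 32, 4, 4] -> [0, 2, 32, 8]  score +8 (running 8)
col 3: [16, 8, 32, 0] -> [0, 16, 8, 32]  score +0 (running 8)
Board after move:
 0  0  0  0
 0 64  2 16
32 16 32  8
 8  8  8 32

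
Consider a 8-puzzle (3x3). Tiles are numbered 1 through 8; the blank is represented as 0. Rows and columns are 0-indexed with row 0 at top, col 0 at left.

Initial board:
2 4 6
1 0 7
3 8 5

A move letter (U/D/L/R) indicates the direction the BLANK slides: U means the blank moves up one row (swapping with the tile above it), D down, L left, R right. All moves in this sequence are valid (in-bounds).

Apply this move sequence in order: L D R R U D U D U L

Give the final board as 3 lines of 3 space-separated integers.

Answer: 2 4 6
3 0 1
8 5 7

Derivation:
After move 1 (L):
2 4 6
0 1 7
3 8 5

After move 2 (D):
2 4 6
3 1 7
0 8 5

After move 3 (R):
2 4 6
3 1 7
8 0 5

After move 4 (R):
2 4 6
3 1 7
8 5 0

After move 5 (U):
2 4 6
3 1 0
8 5 7

After move 6 (D):
2 4 6
3 1 7
8 5 0

After move 7 (U):
2 4 6
3 1 0
8 5 7

After move 8 (D):
2 4 6
3 1 7
8 5 0

After move 9 (U):
2 4 6
3 1 0
8 5 7

After move 10 (L):
2 4 6
3 0 1
8 5 7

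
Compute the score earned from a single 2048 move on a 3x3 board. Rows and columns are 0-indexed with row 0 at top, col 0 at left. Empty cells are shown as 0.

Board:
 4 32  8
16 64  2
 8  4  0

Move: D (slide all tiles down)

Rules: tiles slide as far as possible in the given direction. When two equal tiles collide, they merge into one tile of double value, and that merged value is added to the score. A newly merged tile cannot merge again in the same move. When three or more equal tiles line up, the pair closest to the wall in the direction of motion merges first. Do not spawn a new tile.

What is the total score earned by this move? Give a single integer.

Slide down:
col 0: [4, 16, 8] -> [4, 16, 8]  score +0 (running 0)
col 1: [32, 64, 4] -> [32, 64, 4]  score +0 (running 0)
col 2: [8, 2, 0] -> [0, 8, 2]  score +0 (running 0)
Board after move:
 4 32  0
16 64  8
 8  4  2

Answer: 0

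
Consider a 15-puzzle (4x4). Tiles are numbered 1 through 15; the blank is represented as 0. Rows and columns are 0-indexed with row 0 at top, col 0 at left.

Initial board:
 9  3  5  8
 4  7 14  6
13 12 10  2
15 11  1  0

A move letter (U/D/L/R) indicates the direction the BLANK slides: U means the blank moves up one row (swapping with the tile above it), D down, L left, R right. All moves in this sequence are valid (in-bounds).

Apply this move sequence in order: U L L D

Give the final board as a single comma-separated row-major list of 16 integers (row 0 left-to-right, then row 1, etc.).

After move 1 (U):
 9  3  5  8
 4  7 14  6
13 12 10  0
15 11  1  2

After move 2 (L):
 9  3  5  8
 4  7 14  6
13 12  0 10
15 11  1  2

After move 3 (L):
 9  3  5  8
 4  7 14  6
13  0 12 10
15 11  1  2

After move 4 (D):
 9  3  5  8
 4  7 14  6
13 11 12 10
15  0  1  2

Answer: 9, 3, 5, 8, 4, 7, 14, 6, 13, 11, 12, 10, 15, 0, 1, 2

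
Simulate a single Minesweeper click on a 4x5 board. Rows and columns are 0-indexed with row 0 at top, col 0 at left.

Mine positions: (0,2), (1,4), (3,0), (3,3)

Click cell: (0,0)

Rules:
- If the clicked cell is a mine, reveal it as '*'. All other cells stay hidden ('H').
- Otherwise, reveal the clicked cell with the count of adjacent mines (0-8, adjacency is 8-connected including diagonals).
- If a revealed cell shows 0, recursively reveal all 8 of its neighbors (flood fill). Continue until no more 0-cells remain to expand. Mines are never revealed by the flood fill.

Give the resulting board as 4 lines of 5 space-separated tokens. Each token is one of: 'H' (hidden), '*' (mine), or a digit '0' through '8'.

0 1 H H H
0 1 H H H
1 1 H H H
H H H H H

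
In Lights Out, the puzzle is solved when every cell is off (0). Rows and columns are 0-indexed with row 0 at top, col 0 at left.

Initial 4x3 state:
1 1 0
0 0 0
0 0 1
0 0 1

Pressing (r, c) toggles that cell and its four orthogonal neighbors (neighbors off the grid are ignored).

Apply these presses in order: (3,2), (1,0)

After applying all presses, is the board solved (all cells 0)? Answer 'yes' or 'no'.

Answer: no

Derivation:
After press 1 at (3,2):
1 1 0
0 0 0
0 0 0
0 1 0

After press 2 at (1,0):
0 1 0
1 1 0
1 0 0
0 1 0

Lights still on: 5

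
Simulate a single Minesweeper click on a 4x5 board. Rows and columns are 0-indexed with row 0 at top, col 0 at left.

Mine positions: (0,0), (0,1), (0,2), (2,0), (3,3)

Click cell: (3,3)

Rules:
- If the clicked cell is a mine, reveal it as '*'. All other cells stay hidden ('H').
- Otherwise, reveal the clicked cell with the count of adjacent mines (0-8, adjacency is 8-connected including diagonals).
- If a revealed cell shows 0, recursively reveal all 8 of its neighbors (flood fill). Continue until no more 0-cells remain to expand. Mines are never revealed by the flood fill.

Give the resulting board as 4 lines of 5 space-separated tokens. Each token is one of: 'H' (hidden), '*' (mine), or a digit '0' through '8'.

H H H H H
H H H H H
H H H H H
H H H * H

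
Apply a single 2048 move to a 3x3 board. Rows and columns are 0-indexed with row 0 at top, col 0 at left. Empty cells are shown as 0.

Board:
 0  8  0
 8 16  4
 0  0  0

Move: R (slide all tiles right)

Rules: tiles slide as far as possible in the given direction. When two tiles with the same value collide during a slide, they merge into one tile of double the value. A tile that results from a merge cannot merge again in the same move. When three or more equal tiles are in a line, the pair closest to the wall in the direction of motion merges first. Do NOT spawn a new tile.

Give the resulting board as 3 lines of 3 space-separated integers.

Slide right:
row 0: [0, 8, 0] -> [0, 0, 8]
row 1: [8, 16, 4] -> [8, 16, 4]
row 2: [0, 0, 0] -> [0, 0, 0]

Answer:  0  0  8
 8 16  4
 0  0  0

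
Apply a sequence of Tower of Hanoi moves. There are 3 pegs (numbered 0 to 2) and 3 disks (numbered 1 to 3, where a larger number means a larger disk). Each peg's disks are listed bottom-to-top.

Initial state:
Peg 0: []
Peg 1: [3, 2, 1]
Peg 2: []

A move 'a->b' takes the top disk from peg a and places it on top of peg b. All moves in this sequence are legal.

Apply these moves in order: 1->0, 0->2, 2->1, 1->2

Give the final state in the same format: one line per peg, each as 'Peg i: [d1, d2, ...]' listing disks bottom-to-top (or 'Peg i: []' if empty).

After move 1 (1->0):
Peg 0: [1]
Peg 1: [3, 2]
Peg 2: []

After move 2 (0->2):
Peg 0: []
Peg 1: [3, 2]
Peg 2: [1]

After move 3 (2->1):
Peg 0: []
Peg 1: [3, 2, 1]
Peg 2: []

After move 4 (1->2):
Peg 0: []
Peg 1: [3, 2]
Peg 2: [1]

Answer: Peg 0: []
Peg 1: [3, 2]
Peg 2: [1]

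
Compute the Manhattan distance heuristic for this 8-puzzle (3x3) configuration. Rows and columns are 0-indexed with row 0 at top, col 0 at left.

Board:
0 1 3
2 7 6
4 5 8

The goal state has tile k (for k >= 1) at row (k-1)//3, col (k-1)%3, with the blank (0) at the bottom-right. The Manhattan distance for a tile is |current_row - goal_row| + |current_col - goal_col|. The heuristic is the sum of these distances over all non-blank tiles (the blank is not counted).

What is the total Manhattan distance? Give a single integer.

Tile 1: (0,1)->(0,0) = 1
Tile 3: (0,2)->(0,2) = 0
Tile 2: (1,0)->(0,1) = 2
Tile 7: (1,1)->(2,0) = 2
Tile 6: (1,2)->(1,2) = 0
Tile 4: (2,0)->(1,0) = 1
Tile 5: (2,1)->(1,1) = 1
Tile 8: (2,2)->(2,1) = 1
Sum: 1 + 0 + 2 + 2 + 0 + 1 + 1 + 1 = 8

Answer: 8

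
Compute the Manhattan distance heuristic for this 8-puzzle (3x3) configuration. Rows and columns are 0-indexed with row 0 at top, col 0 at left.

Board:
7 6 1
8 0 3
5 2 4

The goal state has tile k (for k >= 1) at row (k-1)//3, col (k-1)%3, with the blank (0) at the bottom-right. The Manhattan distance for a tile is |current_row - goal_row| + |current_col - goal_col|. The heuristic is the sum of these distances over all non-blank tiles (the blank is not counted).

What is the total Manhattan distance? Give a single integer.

Tile 7: (0,0)->(2,0) = 2
Tile 6: (0,1)->(1,2) = 2
Tile 1: (0,2)->(0,0) = 2
Tile 8: (1,0)->(2,1) = 2
Tile 3: (1,2)->(0,2) = 1
Tile 5: (2,0)->(1,1) = 2
Tile 2: (2,1)->(0,1) = 2
Tile 4: (2,2)->(1,0) = 3
Sum: 2 + 2 + 2 + 2 + 1 + 2 + 2 + 3 = 16

Answer: 16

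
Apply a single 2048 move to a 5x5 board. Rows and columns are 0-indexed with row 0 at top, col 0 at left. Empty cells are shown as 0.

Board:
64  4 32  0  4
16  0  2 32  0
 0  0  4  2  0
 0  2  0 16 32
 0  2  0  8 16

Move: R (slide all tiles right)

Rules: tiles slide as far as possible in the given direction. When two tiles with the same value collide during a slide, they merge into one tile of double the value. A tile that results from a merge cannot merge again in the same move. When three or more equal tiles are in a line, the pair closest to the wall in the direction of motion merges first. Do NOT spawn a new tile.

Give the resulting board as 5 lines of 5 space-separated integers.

Slide right:
row 0: [64, 4, 32, 0, 4] -> [0, 64, 4, 32, 4]
row 1: [16, 0, 2, 32, 0] -> [0, 0, 16, 2, 32]
row 2: [0, 0, 4, 2, 0] -> [0, 0, 0, 4, 2]
row 3: [0, 2, 0, 16, 32] -> [0, 0, 2, 16, 32]
row 4: [0, 2, 0, 8, 16] -> [0, 0, 2, 8, 16]

Answer:  0 64  4 32  4
 0  0 16  2 32
 0  0  0  4  2
 0  0  2 16 32
 0  0  2  8 16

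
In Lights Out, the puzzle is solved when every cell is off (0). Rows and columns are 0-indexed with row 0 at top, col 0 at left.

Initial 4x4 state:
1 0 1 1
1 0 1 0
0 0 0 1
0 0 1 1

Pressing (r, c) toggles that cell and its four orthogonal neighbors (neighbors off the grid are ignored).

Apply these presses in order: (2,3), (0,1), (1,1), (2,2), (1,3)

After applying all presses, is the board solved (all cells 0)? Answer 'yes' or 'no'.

After press 1 at (2,3):
1 0 1 1
1 0 1 1
0 0 1 0
0 0 1 0

After press 2 at (0,1):
0 1 0 1
1 1 1 1
0 0 1 0
0 0 1 0

After press 3 at (1,1):
0 0 0 1
0 0 0 1
0 1 1 0
0 0 1 0

After press 4 at (2,2):
0 0 0 1
0 0 1 1
0 0 0 1
0 0 0 0

After press 5 at (1,3):
0 0 0 0
0 0 0 0
0 0 0 0
0 0 0 0

Lights still on: 0

Answer: yes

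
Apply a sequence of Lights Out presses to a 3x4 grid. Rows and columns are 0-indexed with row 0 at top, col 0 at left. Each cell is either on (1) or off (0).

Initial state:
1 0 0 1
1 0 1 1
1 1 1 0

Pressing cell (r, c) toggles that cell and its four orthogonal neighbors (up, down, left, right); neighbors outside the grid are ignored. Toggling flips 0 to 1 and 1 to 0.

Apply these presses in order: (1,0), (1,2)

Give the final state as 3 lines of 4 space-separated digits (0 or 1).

Answer: 0 0 1 1
0 0 0 0
0 1 0 0

Derivation:
After press 1 at (1,0):
0 0 0 1
0 1 1 1
0 1 1 0

After press 2 at (1,2):
0 0 1 1
0 0 0 0
0 1 0 0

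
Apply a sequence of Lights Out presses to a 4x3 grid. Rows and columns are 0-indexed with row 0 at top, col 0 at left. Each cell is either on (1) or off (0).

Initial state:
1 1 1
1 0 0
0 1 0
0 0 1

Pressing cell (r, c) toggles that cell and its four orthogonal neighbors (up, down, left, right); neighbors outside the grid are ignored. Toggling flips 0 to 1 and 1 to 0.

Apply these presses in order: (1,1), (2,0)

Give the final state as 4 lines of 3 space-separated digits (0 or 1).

After press 1 at (1,1):
1 0 1
0 1 1
0 0 0
0 0 1

After press 2 at (2,0):
1 0 1
1 1 1
1 1 0
1 0 1

Answer: 1 0 1
1 1 1
1 1 0
1 0 1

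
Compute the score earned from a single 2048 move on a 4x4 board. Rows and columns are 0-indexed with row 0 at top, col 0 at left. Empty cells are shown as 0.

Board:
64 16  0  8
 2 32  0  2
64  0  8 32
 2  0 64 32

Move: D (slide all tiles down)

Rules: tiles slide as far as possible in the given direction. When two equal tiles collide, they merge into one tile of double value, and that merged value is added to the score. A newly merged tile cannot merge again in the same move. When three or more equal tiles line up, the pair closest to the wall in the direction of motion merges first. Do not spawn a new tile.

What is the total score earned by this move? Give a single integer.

Slide down:
col 0: [64, 2, 64, 2] -> [64, 2, 64, 2]  score +0 (running 0)
col 1: [16, 32, 0, 0] -> [0, 0, 16, 32]  score +0 (running 0)
col 2: [0, 0, 8, 64] -> [0, 0, 8, 64]  score +0 (running 0)
col 3: [8, 2, 32, 32] -> [0, 8, 2, 64]  score +64 (running 64)
Board after move:
64  0  0  0
 2  0  0  8
64 16  8  2
 2 32 64 64

Answer: 64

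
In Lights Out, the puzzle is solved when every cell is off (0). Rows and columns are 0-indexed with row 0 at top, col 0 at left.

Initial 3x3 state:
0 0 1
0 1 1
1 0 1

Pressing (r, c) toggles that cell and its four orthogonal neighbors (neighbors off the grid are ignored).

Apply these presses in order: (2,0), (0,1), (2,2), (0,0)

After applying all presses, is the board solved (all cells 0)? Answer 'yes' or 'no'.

After press 1 at (2,0):
0 0 1
1 1 1
0 1 1

After press 2 at (0,1):
1 1 0
1 0 1
0 1 1

After press 3 at (2,2):
1 1 0
1 0 0
0 0 0

After press 4 at (0,0):
0 0 0
0 0 0
0 0 0

Lights still on: 0

Answer: yes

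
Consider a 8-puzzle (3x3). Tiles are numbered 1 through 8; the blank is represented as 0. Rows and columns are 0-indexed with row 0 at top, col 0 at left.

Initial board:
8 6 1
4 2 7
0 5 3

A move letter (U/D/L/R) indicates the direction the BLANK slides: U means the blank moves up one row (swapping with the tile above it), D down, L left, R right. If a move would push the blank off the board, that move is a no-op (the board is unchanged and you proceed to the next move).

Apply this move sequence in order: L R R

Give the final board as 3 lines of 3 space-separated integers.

After move 1 (L):
8 6 1
4 2 7
0 5 3

After move 2 (R):
8 6 1
4 2 7
5 0 3

After move 3 (R):
8 6 1
4 2 7
5 3 0

Answer: 8 6 1
4 2 7
5 3 0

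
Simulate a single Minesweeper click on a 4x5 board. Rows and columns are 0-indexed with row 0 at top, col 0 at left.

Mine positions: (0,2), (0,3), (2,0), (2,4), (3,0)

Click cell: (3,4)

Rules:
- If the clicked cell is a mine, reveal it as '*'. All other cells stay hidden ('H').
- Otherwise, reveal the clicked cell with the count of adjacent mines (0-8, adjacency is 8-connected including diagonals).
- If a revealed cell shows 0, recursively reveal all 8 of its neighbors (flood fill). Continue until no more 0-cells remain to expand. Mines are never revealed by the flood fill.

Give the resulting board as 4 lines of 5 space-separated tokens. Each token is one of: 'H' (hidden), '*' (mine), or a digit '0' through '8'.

H H H H H
H H H H H
H H H H H
H H H H 1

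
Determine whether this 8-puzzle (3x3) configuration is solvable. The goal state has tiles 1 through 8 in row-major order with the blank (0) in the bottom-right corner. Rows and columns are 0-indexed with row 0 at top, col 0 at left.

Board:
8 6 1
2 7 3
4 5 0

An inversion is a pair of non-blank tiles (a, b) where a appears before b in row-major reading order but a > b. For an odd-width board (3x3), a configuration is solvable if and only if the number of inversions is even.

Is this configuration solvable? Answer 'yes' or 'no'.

Answer: no

Derivation:
Inversions (pairs i<j in row-major order where tile[i] > tile[j] > 0): 15
15 is odd, so the puzzle is not solvable.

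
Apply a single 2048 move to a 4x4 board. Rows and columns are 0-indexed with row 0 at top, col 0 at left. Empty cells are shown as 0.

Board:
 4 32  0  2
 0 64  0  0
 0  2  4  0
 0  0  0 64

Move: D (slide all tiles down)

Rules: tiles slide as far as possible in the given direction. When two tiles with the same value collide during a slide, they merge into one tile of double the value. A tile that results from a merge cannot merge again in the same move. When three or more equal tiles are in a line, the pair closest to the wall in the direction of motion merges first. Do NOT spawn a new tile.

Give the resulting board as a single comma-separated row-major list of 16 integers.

Answer: 0, 0, 0, 0, 0, 32, 0, 0, 0, 64, 0, 2, 4, 2, 4, 64

Derivation:
Slide down:
col 0: [4, 0, 0, 0] -> [0, 0, 0, 4]
col 1: [32, 64, 2, 0] -> [0, 32, 64, 2]
col 2: [0, 0, 4, 0] -> [0, 0, 0, 4]
col 3: [2, 0, 0, 64] -> [0, 0, 2, 64]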